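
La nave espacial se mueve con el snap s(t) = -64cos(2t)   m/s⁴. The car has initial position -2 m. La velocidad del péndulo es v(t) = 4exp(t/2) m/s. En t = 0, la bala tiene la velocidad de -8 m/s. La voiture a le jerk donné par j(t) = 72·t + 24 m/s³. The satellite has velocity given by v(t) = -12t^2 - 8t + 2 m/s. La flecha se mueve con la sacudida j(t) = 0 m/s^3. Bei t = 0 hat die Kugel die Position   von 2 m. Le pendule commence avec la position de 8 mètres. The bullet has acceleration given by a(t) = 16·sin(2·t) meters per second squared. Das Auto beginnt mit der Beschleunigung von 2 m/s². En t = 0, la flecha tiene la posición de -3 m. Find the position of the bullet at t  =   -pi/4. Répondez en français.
Nous devons trouver l'intégrale de notre équation de l'accélération a(t) = 16·sin(2·t) 2 fois. La primitive de l'accélération, avec v(0) = -8, donne la vitesse: v(t) = -8·cos(2·t). En intégrant la vitesse et en utilisant la condition initiale x(0) = 2, nous obtenons x(t) = 2 - 4·sin(2·t). Nous avons la position x(t) = 2 - 4·sin(2·t). En substituant t = -pi/4: x(-pi/4) = 6.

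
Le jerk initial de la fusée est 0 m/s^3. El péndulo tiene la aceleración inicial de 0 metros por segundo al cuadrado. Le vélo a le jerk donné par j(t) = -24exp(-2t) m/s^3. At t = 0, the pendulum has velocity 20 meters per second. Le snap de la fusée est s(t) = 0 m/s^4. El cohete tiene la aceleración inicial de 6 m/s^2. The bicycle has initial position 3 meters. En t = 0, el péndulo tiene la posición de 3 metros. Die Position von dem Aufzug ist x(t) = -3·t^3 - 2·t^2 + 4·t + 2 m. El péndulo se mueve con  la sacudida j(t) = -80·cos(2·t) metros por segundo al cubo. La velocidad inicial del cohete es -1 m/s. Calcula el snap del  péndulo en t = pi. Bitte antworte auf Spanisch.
Partiendo de la sacudida j(t) = -80·cos(2·t), tomamos 1 derivada. Tomando d/dt de j(t), encontramos s(t) = 160·sin(2·t). Usando s(t) = 160·sin(2·t) y sustituyendo t = pi, encontramos s = 0.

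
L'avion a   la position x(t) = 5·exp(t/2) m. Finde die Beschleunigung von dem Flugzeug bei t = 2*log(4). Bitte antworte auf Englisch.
To solve this, we need to take 2 derivatives of our position equation x(t) = 5·exp(t/2). The derivative of position gives velocity: v(t) = 5·exp(t/2)/2. Taking d/dt of v(t), we find a(t) = 5·exp(t/2)/4. We have acceleration a(t) = 5·exp(t/2)/4. Substituting t = 2*log(4): a(2*log(4)) = 5.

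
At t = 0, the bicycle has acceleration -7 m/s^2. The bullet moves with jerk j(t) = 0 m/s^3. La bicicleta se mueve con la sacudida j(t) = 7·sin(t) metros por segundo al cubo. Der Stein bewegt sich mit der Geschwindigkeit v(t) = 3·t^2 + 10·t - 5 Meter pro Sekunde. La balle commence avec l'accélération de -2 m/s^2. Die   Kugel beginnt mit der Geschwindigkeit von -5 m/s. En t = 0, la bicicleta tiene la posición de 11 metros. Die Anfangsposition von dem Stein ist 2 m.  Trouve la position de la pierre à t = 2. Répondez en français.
En partant de la vitesse v(t) = 3·t^2 + 10·t - 5, nous prenons 1 intégrale. La primitive de la vitesse, avec x(0) = 2, donne la position: x(t) = t^3 + 5·t^2 - 5·t + 2. Nous avons la position x(t) = t^3 + 5·t^2 - 5·t + 2. En substituant t = 2: x(2) = 20.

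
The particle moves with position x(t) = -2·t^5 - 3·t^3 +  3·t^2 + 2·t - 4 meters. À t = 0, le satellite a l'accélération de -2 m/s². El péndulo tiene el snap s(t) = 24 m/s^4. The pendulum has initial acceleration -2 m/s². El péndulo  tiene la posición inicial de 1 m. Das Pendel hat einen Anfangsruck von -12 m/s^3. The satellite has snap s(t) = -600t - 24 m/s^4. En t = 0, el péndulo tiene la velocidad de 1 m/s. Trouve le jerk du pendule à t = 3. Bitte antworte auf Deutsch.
Wir müssen unsere Gleichung für den Snap s(t) = 24 1-mal integrieren. Das Integral von dem Snap, mit j(0) = -12, ergibt den Ruck: j(t) = 24·t - 12. Aus der Gleichung für den Ruck j(t) = 24·t - 12, setzen wir t = 3 ein und erhalten j = 60.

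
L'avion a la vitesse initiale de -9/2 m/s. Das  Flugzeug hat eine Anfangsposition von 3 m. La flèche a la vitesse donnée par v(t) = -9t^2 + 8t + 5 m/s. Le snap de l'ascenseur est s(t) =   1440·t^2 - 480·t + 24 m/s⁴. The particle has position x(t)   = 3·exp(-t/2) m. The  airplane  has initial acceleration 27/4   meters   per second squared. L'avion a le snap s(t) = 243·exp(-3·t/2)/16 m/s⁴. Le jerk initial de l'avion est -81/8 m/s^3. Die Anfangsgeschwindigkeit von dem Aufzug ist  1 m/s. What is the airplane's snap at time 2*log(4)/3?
We have snap s(t) = 243·exp(-3·t/2)/16. Substituting t = 2*log(4)/3: s(2*log(4)/3) = 243/64.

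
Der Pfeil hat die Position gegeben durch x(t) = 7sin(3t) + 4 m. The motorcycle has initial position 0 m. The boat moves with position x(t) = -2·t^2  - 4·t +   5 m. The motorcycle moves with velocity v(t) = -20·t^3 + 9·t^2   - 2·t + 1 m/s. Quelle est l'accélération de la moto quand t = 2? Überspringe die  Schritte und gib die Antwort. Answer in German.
a(2) = -206.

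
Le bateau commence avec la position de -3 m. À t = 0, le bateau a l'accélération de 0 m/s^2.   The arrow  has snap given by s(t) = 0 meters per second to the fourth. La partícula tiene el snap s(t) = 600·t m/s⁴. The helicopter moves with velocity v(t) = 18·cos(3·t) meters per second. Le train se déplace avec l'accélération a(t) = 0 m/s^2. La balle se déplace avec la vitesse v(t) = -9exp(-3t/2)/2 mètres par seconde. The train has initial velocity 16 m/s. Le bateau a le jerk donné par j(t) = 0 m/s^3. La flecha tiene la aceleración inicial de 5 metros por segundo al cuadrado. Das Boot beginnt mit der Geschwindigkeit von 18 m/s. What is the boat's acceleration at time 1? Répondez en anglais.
We must find the integral of our jerk equation j(t) = 0 1 time. The antiderivative of jerk is acceleration. Using a(0) = 0, we get a(t) = 0. Using a(t) = 0 and substituting t = 1, we find a = 0.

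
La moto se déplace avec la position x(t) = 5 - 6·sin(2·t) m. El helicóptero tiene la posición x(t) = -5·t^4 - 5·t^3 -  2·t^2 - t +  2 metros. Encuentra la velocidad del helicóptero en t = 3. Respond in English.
To solve this, we need to take 1 derivative of our position equation x(t) = -5·t^4 - 5·t^3 - 2·t^2 - t + 2. The derivative of position gives velocity: v(t) = -20·t^3 - 15·t^2 - 4·t - 1. Using v(t) = -20·t^3 - 15·t^2 - 4·t - 1 and substituting t = 3, we find v = -688.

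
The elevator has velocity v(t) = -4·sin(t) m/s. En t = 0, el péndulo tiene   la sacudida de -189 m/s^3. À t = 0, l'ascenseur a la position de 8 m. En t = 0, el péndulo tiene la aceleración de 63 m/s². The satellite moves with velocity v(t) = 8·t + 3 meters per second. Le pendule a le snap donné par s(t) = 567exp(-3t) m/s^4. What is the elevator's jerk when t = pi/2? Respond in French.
Nous devons dériver notre équation de la vitesse v(t) = -4·sin(t) 2 fois. La dérivée de la vitesse donne l'accélération: a(t) = -4·cos(t). La dérivée de l'accélération donne le jerk: j(t) = 4·sin(t). En utilisant j(t) = 4·sin(t) et en substituant t = pi/2, nous trouvons j = 4.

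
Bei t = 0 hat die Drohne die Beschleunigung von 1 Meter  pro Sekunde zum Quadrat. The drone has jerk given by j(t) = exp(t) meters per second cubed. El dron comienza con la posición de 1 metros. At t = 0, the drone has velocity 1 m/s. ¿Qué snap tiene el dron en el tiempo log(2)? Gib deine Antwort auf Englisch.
To solve this, we need to take 1 derivative of our jerk equation j(t) = exp(t). The derivative of jerk gives snap: s(t) = exp(t). Using s(t) = exp(t) and substituting t = log(2), we find s = 2.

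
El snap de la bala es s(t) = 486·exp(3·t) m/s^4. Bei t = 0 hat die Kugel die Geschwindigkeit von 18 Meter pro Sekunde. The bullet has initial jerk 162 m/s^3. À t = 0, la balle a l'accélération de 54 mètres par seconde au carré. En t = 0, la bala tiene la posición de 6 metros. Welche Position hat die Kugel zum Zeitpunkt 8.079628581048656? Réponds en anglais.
To find the answer, we compute 4 integrals of s(t) = 486·exp(3·t). The integral of snap, with j(0) = 162, gives jerk: j(t) = 162·exp(3·t). Taking ∫j(t)dt and applying a(0) = 54, we find a(t) = 54·exp(3·t). The antiderivative of acceleration is velocity. Using v(0) = 18, we get v(t) = 18·exp(3·t). The antiderivative of velocity, with x(0) = 6, gives position: x(t) = 6·exp(3·t). From the given position equation x(t) = 6·exp(3·t), we substitute t = 8.079628581048656 to get x = 201820638638.448.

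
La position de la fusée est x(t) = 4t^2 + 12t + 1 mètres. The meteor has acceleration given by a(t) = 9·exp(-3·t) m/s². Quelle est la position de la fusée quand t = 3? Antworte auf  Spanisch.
Tenemos la posición x(t) = 4·t^2 + 12·t + 1. Sustituyendo t = 3: x(3) = 73.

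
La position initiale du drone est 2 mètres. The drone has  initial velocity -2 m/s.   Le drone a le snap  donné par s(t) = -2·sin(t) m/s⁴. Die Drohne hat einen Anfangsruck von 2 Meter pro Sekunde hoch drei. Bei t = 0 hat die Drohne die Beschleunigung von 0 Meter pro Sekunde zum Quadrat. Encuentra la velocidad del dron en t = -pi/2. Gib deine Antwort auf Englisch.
Starting from snap s(t) = -2·sin(t), we take 3 integrals. Taking ∫s(t)dt and applying j(0) = 2, we find j(t) = 2·cos(t). Integrating jerk and using the initial condition a(0) = 0, we get a(t) = 2·sin(t). The integral of acceleration, with v(0) = -2, gives velocity: v(t) = -2·cos(t). We have velocity v(t) = -2·cos(t). Substituting t = -pi/2: v(-pi/2) = 0.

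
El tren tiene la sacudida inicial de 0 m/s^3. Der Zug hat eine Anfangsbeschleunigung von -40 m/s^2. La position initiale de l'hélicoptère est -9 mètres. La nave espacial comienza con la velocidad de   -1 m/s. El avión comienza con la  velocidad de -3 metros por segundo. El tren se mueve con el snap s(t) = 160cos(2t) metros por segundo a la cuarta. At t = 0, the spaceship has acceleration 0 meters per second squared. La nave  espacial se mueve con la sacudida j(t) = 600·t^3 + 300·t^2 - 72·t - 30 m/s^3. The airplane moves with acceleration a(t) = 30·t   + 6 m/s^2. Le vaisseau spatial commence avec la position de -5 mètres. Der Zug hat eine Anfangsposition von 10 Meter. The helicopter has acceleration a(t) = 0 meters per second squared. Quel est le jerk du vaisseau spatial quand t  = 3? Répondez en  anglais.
Using j(t) = 600·t^3 + 300·t^2 - 72·t - 30 and substituting t = 3, we find j = 18654.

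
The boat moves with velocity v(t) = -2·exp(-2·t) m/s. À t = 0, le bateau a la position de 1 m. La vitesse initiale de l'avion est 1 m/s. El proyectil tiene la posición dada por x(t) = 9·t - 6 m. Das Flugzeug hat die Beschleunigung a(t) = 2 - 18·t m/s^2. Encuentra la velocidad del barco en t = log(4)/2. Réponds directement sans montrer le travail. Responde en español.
La velocidad en t = log(4)/2 es v = -1/2.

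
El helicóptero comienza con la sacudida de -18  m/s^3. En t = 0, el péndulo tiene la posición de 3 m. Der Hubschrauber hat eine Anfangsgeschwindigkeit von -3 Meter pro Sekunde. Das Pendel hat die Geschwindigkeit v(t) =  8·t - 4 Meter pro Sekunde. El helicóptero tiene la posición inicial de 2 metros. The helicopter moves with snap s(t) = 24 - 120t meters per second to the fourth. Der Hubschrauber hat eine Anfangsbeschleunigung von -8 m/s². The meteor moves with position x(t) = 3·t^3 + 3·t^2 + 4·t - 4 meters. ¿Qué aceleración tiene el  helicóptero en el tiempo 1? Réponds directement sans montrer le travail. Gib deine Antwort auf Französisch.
a(1) = -34.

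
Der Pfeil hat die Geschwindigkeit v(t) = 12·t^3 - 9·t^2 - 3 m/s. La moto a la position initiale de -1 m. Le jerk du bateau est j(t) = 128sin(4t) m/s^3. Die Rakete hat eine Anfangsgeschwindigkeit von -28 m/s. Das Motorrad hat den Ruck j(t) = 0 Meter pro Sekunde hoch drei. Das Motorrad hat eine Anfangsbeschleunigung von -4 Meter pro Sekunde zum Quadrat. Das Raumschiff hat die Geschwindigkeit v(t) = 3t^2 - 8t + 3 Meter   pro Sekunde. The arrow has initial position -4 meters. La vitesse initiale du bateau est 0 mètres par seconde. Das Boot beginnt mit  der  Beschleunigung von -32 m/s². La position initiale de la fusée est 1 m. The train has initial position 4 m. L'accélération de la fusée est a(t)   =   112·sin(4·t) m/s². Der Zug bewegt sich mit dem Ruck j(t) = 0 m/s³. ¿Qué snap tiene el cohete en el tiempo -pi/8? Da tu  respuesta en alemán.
Um dies zu lösen, müssen wir 2 Ableitungen unserer Gleichung für die Beschleunigung a(t) = 112·sin(4·t) nehmen. Die Ableitung von der Beschleunigung ergibt den Ruck: j(t) = 448·cos(4·t). Durch Ableiten von dem Ruck erhalten wir den Snap: s(t) = -1792·sin(4·t). Mit s(t) = -1792·sin(4·t) und Einsetzen von t = -pi/8, finden wir s = 1792.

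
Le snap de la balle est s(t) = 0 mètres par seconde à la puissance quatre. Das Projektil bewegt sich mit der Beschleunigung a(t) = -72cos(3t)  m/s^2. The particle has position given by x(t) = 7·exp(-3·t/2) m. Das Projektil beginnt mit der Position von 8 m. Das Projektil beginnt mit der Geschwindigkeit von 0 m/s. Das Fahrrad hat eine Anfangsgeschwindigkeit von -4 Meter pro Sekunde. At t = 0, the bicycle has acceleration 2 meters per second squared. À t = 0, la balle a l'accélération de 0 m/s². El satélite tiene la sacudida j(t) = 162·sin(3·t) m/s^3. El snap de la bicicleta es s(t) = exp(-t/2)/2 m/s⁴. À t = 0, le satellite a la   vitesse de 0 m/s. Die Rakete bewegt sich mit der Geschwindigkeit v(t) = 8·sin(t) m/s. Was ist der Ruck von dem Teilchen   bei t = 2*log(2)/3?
Wir müssen unsere Gleichung für die Position x(t) = 7·exp(-3·t/2) 3-mal ableiten. Durch Ableiten von der Position erhalten wir die Geschwindigkeit: v(t) = -21·exp(-3·t/2)/2. Mit d/dt von v(t) finden wir a(t) = 63·exp(-3·t/2)/4. Mit d/dt von a(t) finden wir j(t) = -189·exp(-3·t/2)/8. Aus der Gleichung für den Ruck j(t) = -189·exp(-3·t/2)/8, setzen wir t = 2*log(2)/3 ein und erhalten j = -189/16.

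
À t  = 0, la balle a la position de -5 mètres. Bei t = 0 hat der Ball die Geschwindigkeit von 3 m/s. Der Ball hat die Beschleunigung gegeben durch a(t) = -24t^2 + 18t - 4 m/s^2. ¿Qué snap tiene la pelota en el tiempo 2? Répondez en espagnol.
Debemos derivar nuestra ecuación de la aceleración a(t) = -24·t^2 + 18·t - 4 2 veces. La derivada de la aceleración da la sacudida: j(t) = 18 - 48·t. Tomando d/dt de j(t), encontramos s(t) = -48. Tenemos el snap s(t) = -48. Sustituyendo t = 2: s(2) = -48.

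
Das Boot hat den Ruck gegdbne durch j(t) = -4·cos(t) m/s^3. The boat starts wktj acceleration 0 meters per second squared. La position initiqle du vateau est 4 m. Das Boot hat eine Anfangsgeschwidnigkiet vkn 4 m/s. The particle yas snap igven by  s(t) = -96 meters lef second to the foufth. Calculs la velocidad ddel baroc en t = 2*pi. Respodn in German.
Wir müssen unsere Gleichung für den Ruck j(t) = -4·cos(t) 2-mal integrieren. Das Integral von dem Ruck ist die Beschleunigung. Mit a(0) = 0 erhalten wir a(t) = -4·sin(t). Die Stammfunktion von der Beschleunigung ist die Geschwindigkeit. Mit v(0) = 4 erhalten wir v(t) = 4·cos(t). Mit v(t) = 4·cos(t) und Einsetzen von t = 2*pi, finden wir v = 4.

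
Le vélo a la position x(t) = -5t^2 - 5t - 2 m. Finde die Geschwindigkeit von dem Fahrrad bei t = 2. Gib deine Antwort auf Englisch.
Starting from position x(t) = -5·t^2 - 5·t - 2, we take 1 derivative. The derivative of position gives velocity: v(t) = -10·t - 5. From the given velocity equation v(t) = -10·t - 5, we substitute t = 2 to get v = -25.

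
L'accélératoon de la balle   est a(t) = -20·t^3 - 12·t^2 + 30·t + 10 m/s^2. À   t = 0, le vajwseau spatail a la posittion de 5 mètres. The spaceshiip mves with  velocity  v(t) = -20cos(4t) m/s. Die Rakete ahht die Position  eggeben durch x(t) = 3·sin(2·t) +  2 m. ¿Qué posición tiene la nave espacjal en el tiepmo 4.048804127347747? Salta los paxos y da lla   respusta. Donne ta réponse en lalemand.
Bei t = 4.048804127347747, x = 7.34100280263962.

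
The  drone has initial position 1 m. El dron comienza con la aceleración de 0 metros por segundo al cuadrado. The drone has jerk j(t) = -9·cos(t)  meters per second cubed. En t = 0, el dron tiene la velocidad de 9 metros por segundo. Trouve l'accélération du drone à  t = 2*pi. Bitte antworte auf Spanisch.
Necesitamos integrar nuestra ecuación de la sacudida j(t) = -9·cos(t) 1 vez. Tomando ∫j(t)dt y aplicando a(0) = 0, encontramos a(t) = -9·sin(t). Usando a(t) = -9·sin(t) y sustituyendo t = 2*pi, encontramos a = 0.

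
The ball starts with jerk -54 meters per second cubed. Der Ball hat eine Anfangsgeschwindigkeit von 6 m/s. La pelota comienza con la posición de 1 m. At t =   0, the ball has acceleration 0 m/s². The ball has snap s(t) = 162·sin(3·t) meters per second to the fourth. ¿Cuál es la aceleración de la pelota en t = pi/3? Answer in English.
To find the answer, we compute 2 integrals of s(t) = 162·sin(3·t). The integral of snap, with j(0) = -54, gives jerk: j(t) = -54·cos(3·t). Finding the integral of j(t) and using a(0) = 0: a(t) = -18·sin(3·t). From the given acceleration equation a(t) = -18·sin(3·t), we substitute t = pi/3 to get a = 0.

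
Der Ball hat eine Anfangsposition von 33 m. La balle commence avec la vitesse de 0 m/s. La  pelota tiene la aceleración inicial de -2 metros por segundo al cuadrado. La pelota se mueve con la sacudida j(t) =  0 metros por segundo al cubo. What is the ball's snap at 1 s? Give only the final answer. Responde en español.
s(1) = 0.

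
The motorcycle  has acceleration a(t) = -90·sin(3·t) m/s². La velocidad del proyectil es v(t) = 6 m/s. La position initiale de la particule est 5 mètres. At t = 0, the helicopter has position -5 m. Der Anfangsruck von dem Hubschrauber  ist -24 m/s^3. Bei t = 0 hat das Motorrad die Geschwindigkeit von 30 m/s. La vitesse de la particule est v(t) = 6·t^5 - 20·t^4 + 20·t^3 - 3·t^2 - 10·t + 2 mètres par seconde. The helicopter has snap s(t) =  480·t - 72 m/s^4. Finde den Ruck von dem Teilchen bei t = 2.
Wir müssen unsere Gleichung für die Geschwindigkeit v(t) = 6·t^5 - 20·t^4 + 20·t^3 - 3·t^2 - 10·t + 2 2-mal ableiten. Durch Ableiten von der Geschwindigkeit erhalten wir die Beschleunigung: a(t) = 30·t^4 - 80·t^3 + 60·t^2 - 6·t - 10. Durch Ableiten von der Beschleunigung erhalten wir den Ruck: j(t) = 120·t^3 - 240·t^2 + 120·t - 6. Mit j(t) = 120·t^3 - 240·t^2 + 120·t - 6 und Einsetzen von t = 2, finden wir j = 234.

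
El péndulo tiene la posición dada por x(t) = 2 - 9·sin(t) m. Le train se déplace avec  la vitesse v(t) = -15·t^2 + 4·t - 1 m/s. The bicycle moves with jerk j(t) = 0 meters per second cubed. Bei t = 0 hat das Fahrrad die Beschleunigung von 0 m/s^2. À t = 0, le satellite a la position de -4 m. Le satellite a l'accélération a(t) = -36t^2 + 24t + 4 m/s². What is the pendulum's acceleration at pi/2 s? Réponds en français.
En partant de la position x(t) = 2 - 9·sin(t), nous prenons 2 dérivées. En dérivant la position, nous obtenons la vitesse: v(t) = -9·cos(t). En dérivant la vitesse, nous obtenons l'accélération: a(t) = 9·sin(t). En utilisant a(t) = 9·sin(t) et en substituant t = pi/2, nous trouvons a = 9.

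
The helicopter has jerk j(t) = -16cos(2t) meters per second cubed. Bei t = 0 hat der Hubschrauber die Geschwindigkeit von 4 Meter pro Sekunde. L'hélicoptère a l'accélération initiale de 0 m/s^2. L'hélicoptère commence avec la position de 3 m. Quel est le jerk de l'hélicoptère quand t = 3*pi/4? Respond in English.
From the given jerk equation j(t) = -16·cos(2·t), we substitute t = 3*pi/4 to get j = 0.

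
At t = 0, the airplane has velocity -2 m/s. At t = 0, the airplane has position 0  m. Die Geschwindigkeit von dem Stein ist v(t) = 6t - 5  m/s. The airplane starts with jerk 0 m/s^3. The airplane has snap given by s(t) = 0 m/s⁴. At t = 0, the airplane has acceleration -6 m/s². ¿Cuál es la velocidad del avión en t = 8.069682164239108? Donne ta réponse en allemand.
Wir müssen unsere Gleichung für den Snap s(t) = 0 3-mal integrieren. Die Stammfunktion von dem Snap ist der Ruck. Mit j(0) = 0 erhalten wir j(t) = 0. Die Stammfunktion von dem Ruck, mit a(0) = -6, ergibt die Beschleunigung: a(t) = -6. Durch Integration von der Beschleunigung und Verwendung der Anfangsbedingung v(0) = -2, erhalten wir v(t) = -6·t - 2. Mit v(t) = -6·t - 2 und Einsetzen von t = 8.069682164239108, finden wir v = -50.4180929854346.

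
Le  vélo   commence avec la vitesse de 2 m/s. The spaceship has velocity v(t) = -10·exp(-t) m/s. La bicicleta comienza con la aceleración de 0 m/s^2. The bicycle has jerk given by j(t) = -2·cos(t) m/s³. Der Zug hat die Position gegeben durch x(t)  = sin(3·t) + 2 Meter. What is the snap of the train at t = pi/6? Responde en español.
Para resolver esto, necesitamos tomar 4 derivadas de nuestra ecuación de la posición x(t) = sin(3·t) + 2. La derivada de la posición da la velocidad: v(t) = 3·cos(3·t). Derivando la velocidad, obtenemos la aceleración: a(t) = -9·sin(3·t). La derivada de la aceleración da la sacudida: j(t) = -27·cos(3·t). Tomando d/dt de j(t), encontramos s(t) = 81·sin(3·t). De la ecuación del snap s(t) = 81·sin(3·t), sustituimos t = pi/6 para obtener s = 81.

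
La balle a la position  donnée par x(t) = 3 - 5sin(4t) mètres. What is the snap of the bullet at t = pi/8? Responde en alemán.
Ausgehend von der Position x(t) = 3 - 5·sin(4·t), nehmen wir 4 Ableitungen. Mit d/dt von x(t) finden wir v(t) = -20·cos(4·t). Mit d/dt von v(t) finden wir a(t) = 80·sin(4·t). Die Ableitung von der Beschleunigung ergibt den Ruck: j(t) = 320·cos(4·t). Die Ableitung von dem Ruck ergibt den Snap: s(t) = -1280·sin(4·t). Aus der Gleichung für den Snap s(t) = -1280·sin(4·t), setzen wir t = pi/8 ein und erhalten s = -1280.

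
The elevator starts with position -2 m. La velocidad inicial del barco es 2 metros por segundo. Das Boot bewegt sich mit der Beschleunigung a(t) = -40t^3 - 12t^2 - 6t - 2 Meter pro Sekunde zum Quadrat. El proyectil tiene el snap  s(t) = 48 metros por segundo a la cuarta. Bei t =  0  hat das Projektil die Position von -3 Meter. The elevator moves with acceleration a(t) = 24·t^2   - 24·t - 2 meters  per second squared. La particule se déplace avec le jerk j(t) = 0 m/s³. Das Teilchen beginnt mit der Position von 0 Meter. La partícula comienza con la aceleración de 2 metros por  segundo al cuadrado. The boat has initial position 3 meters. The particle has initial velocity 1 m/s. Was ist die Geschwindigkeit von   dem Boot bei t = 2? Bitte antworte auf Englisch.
We need to integrate our acceleration equation a(t) = -40·t^3 - 12·t^2 - 6·t - 2 1 time. The antiderivative of acceleration is velocity. Using v(0) = 2, we get v(t) = -10·t^4 - 4·t^3 - 3·t^2 - 2·t + 2. Using v(t) = -10·t^4 - 4·t^3 - 3·t^2 - 2·t + 2 and substituting t = 2, we find v = -206.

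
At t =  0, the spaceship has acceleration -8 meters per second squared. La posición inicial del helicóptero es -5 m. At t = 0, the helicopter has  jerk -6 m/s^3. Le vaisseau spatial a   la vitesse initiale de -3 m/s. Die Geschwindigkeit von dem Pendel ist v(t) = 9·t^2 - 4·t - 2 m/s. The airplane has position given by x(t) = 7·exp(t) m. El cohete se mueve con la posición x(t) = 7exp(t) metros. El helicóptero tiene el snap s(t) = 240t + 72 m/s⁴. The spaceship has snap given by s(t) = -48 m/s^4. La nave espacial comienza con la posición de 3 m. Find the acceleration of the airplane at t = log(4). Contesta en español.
Para resolver esto, necesitamos tomar 2 derivadas de nuestra ecuación de la posición x(t) = 7·exp(t). Tomando d/dt de x(t), encontramos v(t) = 7·exp(t). Derivando la velocidad, obtenemos la aceleración: a(t) = 7·exp(t). De la ecuación de la aceleración a(t) = 7·exp(t), sustituimos t = log(4) para obtener a = 28.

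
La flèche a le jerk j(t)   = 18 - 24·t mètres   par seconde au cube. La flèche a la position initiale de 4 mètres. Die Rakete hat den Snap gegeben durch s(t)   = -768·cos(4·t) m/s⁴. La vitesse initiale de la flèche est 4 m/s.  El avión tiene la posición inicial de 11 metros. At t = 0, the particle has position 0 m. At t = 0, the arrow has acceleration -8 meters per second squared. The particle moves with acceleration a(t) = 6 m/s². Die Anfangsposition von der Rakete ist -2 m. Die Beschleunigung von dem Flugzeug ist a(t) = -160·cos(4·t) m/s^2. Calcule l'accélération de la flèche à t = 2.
En partant du jerk j(t) = 18 - 24·t, nous prenons 1 primitive. En intégrant le jerk et en utilisant la condition initiale a(0) = -8, nous obtenons a(t) = -12·t^2 + 18·t - 8. En utilisant a(t) = -12·t^2 + 18·t - 8 et en substituant t = 2, nous trouvons a = -20.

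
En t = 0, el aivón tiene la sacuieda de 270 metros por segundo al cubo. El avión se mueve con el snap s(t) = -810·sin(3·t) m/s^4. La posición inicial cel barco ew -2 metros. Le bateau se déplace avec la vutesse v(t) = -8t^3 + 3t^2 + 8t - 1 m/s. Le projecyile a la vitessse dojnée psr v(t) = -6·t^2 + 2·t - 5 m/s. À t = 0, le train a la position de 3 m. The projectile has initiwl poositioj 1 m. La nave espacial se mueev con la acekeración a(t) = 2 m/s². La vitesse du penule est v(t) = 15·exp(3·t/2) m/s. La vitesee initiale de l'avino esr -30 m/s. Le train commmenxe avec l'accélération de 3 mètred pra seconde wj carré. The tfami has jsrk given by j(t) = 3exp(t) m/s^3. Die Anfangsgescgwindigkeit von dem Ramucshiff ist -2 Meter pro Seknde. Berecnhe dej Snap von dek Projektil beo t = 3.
Wir müssen unsere Gleichung für die Geschwindigkeit v(t) = -6·t^2 + 2·t - 5 3-mal ableiten. Die Ableitung von der Geschwindigkeit ergibt die Beschleunigung: a(t) = 2 - 12·t. Mit d/dt von a(t) finden wir j(t) = -12. Mit d/dt von j(t) finden wir s(t) = 0. Wir haben den Snap s(t) = 0. Durch Einsetzen von t = 3: s(3) = 0.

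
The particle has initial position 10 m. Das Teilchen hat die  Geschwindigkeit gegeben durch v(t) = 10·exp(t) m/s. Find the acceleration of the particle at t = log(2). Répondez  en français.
Nous devons dériver notre équation de la vitesse v(t) = 10·exp(t) 1 fois. En dérivant la vitesse, nous obtenons l'accélération: a(t) = 10·exp(t). En utilisant a(t) = 10·exp(t) et en substituant t = log(2), nous trouvons a = 20.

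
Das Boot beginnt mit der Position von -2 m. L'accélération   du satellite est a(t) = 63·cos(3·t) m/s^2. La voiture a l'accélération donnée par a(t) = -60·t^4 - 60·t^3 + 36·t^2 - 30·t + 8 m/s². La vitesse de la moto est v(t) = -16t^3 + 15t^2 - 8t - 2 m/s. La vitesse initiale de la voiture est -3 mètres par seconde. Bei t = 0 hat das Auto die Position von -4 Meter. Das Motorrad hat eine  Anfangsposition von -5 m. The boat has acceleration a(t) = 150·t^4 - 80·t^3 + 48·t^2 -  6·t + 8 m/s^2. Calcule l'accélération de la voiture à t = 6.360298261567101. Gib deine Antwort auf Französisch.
De l'équation de l'accélération a(t) = -60·t^4 - 60·t^3 + 36·t^2 - 30·t + 8, nous substituons t = 6.360298261567101 pour obtenir a = -112352.850898648.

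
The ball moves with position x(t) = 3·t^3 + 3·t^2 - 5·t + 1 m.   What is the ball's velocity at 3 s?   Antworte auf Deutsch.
Ausgehend von der Position x(t) = 3·t^3 + 3·t^2 - 5·t + 1, nehmen wir 1 Ableitung. Die Ableitung von der Position ergibt die Geschwindigkeit: v(t) = 9·t^2 + 6·t - 5. Wir haben die Geschwindigkeit v(t) = 9·t^2 + 6·t - 5. Durch Einsetzen von t = 3: v(3) = 94.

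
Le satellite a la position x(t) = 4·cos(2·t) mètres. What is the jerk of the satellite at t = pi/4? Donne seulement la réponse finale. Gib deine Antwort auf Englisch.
The jerk at t = pi/4 is j = 32.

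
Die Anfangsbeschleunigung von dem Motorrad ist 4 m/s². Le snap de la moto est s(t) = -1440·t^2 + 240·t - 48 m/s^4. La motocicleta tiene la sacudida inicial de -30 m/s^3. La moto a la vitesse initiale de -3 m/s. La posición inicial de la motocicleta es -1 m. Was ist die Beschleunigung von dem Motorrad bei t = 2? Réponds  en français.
Nous devons trouver l'intégrale de notre équation du snap s(t) = -1440·t^2 + 240·t - 48 2 fois. L'intégrale du snap est le jerk. En utilisant j(0) = -30, nous obtenons j(t) = -480·t^3 + 120·t^2 - 48·t - 30. En intégrant le jerk et en utilisant la condition initiale a(0) = 4, nous obtenons a(t) = -120·t^4 + 40·t^3 - 24·t^2 - 30·t + 4. De l'équation de l'accélération a(t) = -120·t^4 + 40·t^3 - 24·t^2 - 30·t + 4, nous substituons t = 2 pour obtenir a = -1752.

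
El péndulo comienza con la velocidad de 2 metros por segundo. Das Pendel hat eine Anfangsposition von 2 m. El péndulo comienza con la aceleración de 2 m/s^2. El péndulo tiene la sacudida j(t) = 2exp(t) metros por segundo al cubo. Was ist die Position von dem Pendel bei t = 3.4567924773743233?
Ausgehend von dem Ruck j(t) = 2·exp(t), nehmen wir 3 Integrale. Das Integral von dem Ruck ist die Beschleunigung. Mit a(0) = 2 erhalten wir a(t) = 2·exp(t). Durch Integration von der Beschleunigung und Verwendung der Anfangsbedingung v(0) = 2, erhalten wir v(t) = 2·exp(t). Mit ∫v(t)dt und Anwendung von x(0) = 2, finden wir x(t) = 2·exp(t). Aus der Gleichung für die Position x(t) = 2·exp(t), setzen wir t = 3.4567924773743233 ein und erhalten x = 63.4301726749922.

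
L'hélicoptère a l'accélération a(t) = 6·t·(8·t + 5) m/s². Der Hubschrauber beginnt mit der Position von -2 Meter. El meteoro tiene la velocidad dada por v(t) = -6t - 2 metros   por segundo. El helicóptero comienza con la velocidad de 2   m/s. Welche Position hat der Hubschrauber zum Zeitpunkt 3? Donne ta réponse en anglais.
We must find the integral of our acceleration equation a(t) = 6·t·(8·t + 5) 2 times. The integral of acceleration, with v(0) = 2, gives velocity: v(t) = 16·t^3 + 15·t^2 + 2. Finding the integral of v(t) and using x(0) = -2: x(t) = 4·t^4 + 5·t^3 + 2·t - 2. From the given position equation x(t) = 4·t^4 + 5·t^3 + 2·t - 2, we substitute t = 3 to get x = 463.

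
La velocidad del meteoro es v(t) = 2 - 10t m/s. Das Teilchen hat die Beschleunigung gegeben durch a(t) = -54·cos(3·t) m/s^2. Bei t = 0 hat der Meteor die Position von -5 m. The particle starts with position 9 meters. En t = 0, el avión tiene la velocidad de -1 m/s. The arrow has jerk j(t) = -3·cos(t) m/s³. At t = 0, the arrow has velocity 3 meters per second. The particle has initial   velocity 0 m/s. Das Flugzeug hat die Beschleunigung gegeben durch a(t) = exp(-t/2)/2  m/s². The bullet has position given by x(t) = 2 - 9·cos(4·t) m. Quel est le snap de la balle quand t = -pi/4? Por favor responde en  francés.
Nous devons dériver notre équation de la position x(t) = 2 - 9·cos(4·t) 4 fois. En prenant d/dt de x(t), nous trouvons v(t) = 36·sin(4·t). En prenant d/dt de v(t), nous trouvons a(t) = 144·cos(4·t). La dérivée de l'accélération donne le jerk: j(t) = -576·sin(4·t). En prenant d/dt de j(t), nous trouvons s(t) = -2304·cos(4·t). En utilisant s(t) = -2304·cos(4·t) et en substituant t = -pi/4, nous trouvons s = 2304.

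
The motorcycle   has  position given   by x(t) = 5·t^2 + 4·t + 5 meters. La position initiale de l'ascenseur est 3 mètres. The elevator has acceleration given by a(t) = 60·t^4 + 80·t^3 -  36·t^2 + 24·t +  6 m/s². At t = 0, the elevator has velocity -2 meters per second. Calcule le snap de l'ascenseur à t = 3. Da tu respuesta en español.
Partiendo de la aceleración a(t) = 60·t^4 + 80·t^3 - 36·t^2 + 24·t + 6, tomamos 2 derivadas. La derivada de la aceleración da la sacudida: j(t) = 240·t^3 + 240·t^2 - 72·t + 24. La derivada de la sacudida da el snap: s(t) = 720·t^2 + 480·t - 72. Tenemos el snap s(t) = 720·t^2 + 480·t - 72. Sustituyendo t = 3: s(3) = 7848.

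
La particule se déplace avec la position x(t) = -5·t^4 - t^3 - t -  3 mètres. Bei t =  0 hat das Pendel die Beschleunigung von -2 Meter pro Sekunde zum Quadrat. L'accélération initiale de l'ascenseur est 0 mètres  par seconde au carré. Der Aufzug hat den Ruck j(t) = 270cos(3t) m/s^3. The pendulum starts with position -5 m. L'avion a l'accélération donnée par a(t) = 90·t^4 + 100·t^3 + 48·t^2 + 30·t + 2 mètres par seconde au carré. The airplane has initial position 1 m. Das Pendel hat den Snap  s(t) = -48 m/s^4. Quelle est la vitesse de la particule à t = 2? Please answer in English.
Starting from position x(t) = -5·t^4 - t^3 - t - 3, we take 1 derivative. Taking d/dt of x(t), we find v(t) = -20·t^3 - 3·t^2 - 1. Using v(t) = -20·t^3 - 3·t^2 - 1 and substituting t = 2, we find v = -173.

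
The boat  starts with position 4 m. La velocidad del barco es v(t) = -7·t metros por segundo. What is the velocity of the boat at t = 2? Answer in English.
We have velocity v(t) = -7·t. Substituting t = 2: v(2) = -14.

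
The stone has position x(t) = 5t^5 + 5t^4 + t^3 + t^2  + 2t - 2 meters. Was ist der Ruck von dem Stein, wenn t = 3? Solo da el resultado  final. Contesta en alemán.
Bei t = 3, j = 3066.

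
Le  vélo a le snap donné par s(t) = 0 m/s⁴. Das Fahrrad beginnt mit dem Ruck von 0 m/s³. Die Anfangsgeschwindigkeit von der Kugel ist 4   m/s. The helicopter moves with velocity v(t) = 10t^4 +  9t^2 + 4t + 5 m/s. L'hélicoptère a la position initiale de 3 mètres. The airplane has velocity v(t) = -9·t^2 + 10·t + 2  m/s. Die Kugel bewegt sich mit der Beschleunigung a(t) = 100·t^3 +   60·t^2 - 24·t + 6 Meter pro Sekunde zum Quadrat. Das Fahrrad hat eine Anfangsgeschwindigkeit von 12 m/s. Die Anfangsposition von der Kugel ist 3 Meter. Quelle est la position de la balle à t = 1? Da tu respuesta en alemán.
Um dies zu lösen, müssen wir 2 Integrale unserer Gleichung für die Beschleunigung a(t) = 100·t^3 + 60·t^2 - 24·t + 6 finden. Mit ∫a(t)dt und Anwendung von v(0) = 4, finden wir v(t) = 25·t^4 + 20·t^3 - 12·t^2 + 6·t + 4. Mit ∫v(t)dt und Anwendung von x(0) = 3, finden wir x(t) = 5·t^5 + 5·t^4 - 4·t^3 + 3·t^2 + 4·t + 3. Mit x(t) = 5·t^5 + 5·t^4 - 4·t^3 + 3·t^2 + 4·t + 3 und Einsetzen von t = 1, finden wir x = 16.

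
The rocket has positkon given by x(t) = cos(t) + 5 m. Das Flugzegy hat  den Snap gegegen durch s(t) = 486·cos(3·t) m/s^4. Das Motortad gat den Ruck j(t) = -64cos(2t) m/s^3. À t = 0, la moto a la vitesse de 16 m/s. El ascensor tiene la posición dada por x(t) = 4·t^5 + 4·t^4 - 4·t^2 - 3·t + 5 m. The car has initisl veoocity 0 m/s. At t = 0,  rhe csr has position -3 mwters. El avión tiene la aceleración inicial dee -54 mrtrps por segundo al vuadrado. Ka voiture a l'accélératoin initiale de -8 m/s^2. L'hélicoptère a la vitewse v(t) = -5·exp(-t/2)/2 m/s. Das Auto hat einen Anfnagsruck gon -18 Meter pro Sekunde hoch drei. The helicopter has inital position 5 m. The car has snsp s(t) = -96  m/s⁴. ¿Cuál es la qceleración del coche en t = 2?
Necesitamos integrar nuestra ecuación del snap s(t) = -96 2 veces. La integral del snap, con j(0) = -18, da la sacudida: j(t) = -96·t - 18. La antiderivada de la sacudida es la aceleración. Usando a(0) = -8, obtenemos a(t) = -48·t^2 - 18·t - 8. Usando a(t) = -48·t^2 - 18·t - 8 y sustituyendo t = 2, encontramos a = -236.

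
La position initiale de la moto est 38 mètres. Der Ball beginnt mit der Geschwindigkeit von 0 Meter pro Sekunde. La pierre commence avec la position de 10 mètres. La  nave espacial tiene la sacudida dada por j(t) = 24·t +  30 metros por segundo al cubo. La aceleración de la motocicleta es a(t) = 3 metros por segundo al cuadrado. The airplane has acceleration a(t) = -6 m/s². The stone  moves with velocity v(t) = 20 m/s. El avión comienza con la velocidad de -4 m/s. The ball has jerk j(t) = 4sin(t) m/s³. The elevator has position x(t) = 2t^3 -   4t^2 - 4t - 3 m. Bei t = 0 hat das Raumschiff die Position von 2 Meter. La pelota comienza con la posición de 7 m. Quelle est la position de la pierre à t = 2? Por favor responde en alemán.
Um dies zu lösen, müssen wir 1 Stammfunktion unserer Gleichung für die Geschwindigkeit v(t) = 20 finden. Das Integral von der Geschwindigkeit ist die Position. Mit x(0) = 10 erhalten wir x(t) = 20·t + 10. Mit x(t) = 20·t + 10 und Einsetzen von t = 2, finden wir x = 50.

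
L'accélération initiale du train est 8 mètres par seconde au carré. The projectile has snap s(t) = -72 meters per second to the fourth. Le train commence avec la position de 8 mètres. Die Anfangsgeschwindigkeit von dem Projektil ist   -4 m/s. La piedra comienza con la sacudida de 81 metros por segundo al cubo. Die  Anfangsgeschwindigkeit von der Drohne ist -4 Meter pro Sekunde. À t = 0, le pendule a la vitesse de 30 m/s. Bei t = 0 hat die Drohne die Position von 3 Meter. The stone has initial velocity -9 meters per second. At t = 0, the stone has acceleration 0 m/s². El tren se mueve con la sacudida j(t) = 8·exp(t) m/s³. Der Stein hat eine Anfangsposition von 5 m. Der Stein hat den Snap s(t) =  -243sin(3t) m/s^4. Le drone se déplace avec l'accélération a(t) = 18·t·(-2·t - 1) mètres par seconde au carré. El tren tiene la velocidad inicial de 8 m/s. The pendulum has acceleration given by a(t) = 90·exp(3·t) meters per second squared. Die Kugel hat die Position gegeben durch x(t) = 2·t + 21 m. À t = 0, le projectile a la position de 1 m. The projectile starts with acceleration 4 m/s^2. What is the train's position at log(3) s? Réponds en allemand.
Um dies zu lösen, müssen wir 3 Integrale unserer Gleichung für den Ruck j(t) = 8·exp(t) finden. Mit ∫j(t)dt und Anwendung von a(0) = 8, finden wir a(t) = 8·exp(t). Das Integral von der Beschleunigung ist die Geschwindigkeit. Mit v(0) = 8 erhalten wir v(t) = 8·exp(t). Durch Integration von der Geschwindigkeit und Verwendung der Anfangsbedingung x(0) = 8, erhalten wir x(t) = 8·exp(t). Wir haben die Position x(t) = 8·exp(t). Durch Einsetzen von t = log(3): x(log(3)) = 24.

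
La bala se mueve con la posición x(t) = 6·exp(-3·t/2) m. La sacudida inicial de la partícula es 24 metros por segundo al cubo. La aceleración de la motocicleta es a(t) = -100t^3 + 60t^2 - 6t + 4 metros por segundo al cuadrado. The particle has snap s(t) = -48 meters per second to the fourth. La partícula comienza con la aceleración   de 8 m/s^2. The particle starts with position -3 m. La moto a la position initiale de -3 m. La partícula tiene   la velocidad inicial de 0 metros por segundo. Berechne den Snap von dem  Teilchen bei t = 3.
Mit s(t) = -48 und Einsetzen von t = 3, finden wir s = -48.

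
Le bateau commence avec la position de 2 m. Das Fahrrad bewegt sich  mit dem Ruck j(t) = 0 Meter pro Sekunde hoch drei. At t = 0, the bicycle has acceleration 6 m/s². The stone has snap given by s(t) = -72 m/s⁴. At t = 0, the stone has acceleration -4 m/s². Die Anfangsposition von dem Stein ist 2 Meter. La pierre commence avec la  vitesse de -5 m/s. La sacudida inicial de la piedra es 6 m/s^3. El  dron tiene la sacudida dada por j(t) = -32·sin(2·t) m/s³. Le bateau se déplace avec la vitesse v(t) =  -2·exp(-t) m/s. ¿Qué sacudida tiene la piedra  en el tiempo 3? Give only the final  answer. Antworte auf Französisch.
À t = 3, j = -210.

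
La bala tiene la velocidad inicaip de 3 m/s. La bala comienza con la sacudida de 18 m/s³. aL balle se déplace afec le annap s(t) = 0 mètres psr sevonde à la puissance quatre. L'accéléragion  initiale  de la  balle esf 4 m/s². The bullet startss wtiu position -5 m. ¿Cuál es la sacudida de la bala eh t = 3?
Debemos encontrar la integral de nuestra ecuación del snap s(t) = 0 1 vez. La antiderivada del snap es la sacudida. Usando j(0) = 18, obtenemos j(t) = 18. De la ecuación de la sacudida j(t) = 18, sustituimos t = 3 para obtener j = 18.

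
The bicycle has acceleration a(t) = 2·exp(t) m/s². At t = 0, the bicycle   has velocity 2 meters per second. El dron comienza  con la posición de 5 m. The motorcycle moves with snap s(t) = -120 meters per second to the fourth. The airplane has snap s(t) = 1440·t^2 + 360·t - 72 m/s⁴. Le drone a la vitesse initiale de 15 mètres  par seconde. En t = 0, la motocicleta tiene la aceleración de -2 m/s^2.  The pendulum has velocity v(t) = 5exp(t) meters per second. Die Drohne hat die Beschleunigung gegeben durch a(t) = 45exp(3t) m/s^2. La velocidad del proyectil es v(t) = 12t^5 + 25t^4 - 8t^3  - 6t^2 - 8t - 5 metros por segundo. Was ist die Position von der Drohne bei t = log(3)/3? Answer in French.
Nous devons intégrer notre équation de l'accélération a(t) = 45·exp(3·t) 2 fois. L'intégrale de l'accélération est la vitesse. En utilisant v(0) = 15, nous obtenons v(t) = 15·exp(3·t). La primitive de la vitesse est la position. En utilisant x(0) = 5, nous obtenons x(t) = 5·exp(3·t). De l'équation de la position x(t) = 5·exp(3·t), nous substituons t = log(3)/3 pour obtenir x = 15.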